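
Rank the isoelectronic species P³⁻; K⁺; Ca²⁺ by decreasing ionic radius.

All of these have 18 electrons, so size is governed by nuclear charge alone: the more protons, the stronger the pull on the same electron cloud, and the smaller the ion.
Nuclear charges: Ca²⁺ (Z=20), K⁺ (Z=19), P³⁻ (Z=15).
Largest to smallest: P³⁻ > K⁺ > Ca²⁺.

P³⁻ > K⁺ > Ca²⁺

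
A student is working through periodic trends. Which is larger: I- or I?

I-

Forming I- adds 1 electron to I. More electron–electron repulsion in the same shell, with unchanged nuclear charge, lets the cloud expand.
An anion is larger than its parent atom: I- > I.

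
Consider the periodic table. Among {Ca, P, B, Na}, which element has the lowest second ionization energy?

Ca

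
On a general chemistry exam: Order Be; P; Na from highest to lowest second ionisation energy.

Na > P > Be

IE_2 is the cost of taking one more electron from the +1 cation: Be⁺ still has 1 valence electron; P⁺ still has 4 valence electrons; Na⁺ is the bare [Ne] core.
Pulling an electron out of a noble-gas core costs far more than removing a remaining valence electron, so Na sits at the high end of IE_2.
Valence configurations: Be⁺ [He]2s¹, P⁺ [Ne]3s²3p².
The numbers (kJ/mol): Be 1757, P 1907, Na 4562.
Putting it together, IE_2: Be < P < Na.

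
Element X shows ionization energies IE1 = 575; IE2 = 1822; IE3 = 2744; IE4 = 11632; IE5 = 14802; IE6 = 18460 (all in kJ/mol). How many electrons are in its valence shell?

3

Look for the largest jump between consecutive ionization energies: IE4/IE3 ≈ 4.2, far larger than any earlier ratio.
That jump marks the point where a core electron is being removed. So the atom has 3 valence electrons.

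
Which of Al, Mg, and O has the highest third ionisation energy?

The third ionization energy removes an electron from the +2 ion. For each element: Al²⁺ still has 1 valence electron; Mg²⁺ is the bare [Ne] core; O²⁺ still has 4 valence electrons.
Pulling an electron out of a noble-gas core costs far more than removing a remaining valence electron, so Mg sits at the high end of IE_3.
Valence configurations: Al²⁺ [Ne]3s¹, O²⁺ [He]2s²2p².
Tabulated IE_3 (kJ/mol): Al 2745, Mg 7733, O 5300.
Overall IE_3 order: Al < O < Mg.

Mg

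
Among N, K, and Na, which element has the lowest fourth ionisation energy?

K

The fourth ionization energy removes an electron from the +3 ion. For each element: N³⁺ still has 2 valence electrons; K³⁺ is already 2 electrons into the core; Na³⁺ is already 2 electrons into the core.
Usually core removal costs more than valence removal, but here the competition is close: a tightly held n=2 valence electron can cost more to remove than an n=3 core electron, so the actual values have to decide it.
Approximate IE_4 values (kJ/mol): N 7475, K 5877, Na 9543.
So the fourth ionization energies run K < N < Na.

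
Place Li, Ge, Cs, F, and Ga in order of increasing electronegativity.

Cs, Li, Ga, Ge, F

Smaller atoms with higher effective nuclear charge are more electronegative.
Neither a single period nor a single group — weigh both effects.
Li > Cs: they share group 1; the group trend gives Li the larger value.
Ga > Li: period and group pull opposite ways; the across-period shift dominates (1.81 vs 0.98).
Ge > Ga: Ge lies to the right of Ga in period 4, so the across-period effect alone puts Ge higher.
F > Ge: both effects reinforce here, so F is clearly the higher of the two.
Approximate values (Pauling): Li 0.98, F 3.98, Ga 1.81, Ge 2.01, Cs 0.79.
So from lowest to highest: Cs < Li < Ga < Ge < F.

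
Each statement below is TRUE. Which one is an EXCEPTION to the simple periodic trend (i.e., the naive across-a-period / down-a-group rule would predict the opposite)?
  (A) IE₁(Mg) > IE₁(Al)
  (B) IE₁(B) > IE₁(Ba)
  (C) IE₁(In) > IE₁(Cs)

(A)

The general trend: IE₁ increases across a period and decreases down a group.
(A) Mg (period 3, group 2) vs Al (period 3, group 13): the stated order contradicts the simple trend.
(B) B (period 2, group 13) vs Ba (period 6, group 2): the stated order agrees with the simple trend.
(C) In (period 5, group 13) vs Cs (period 6, group 1): the stated order agrees with the simple trend.
The exception is (A): Al's single 3p electron is easier to remove than one from Mg's filled 3s².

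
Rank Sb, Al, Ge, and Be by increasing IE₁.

Al < Ge < Sb < Be

Be is in period 2, group 2; Al is in period 3, group 13; Ge is in period 4, group 14; Sb is in period 5, group 15.
Removing the outermost electron gets harder across a period and easier down a group.
A diagonal step moves right (one effect) and down (the opposite effect) at once.
Ge > Al: the two effects oppose for this pair; the across-period effect wins (762 vs 578 kJ/mol).
Sb > Ge: period and group pull opposite ways; the across-period shift dominates (831 vs 762 kJ/mol).
Be > Sb: period and group pull opposite ways; the down-group shift dominates (900 vs 831 kJ/mol).
Approximate values (kJ/mol): Be 900, Al 578, Ge 762, Sb 831.
So from lowest to highest: Al < Ge < Sb < Be.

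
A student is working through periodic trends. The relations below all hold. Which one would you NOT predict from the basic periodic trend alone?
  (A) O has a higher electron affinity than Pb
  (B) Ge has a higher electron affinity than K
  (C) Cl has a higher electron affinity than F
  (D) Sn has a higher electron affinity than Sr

The general trend: electron affinity increases across a period and decreases down a group.
(A) O (period 2, group 16) vs Pb (period 6, group 14): the stated order agrees with the simple trend.
(B) Ge (period 4, group 14) vs K (period 4, group 1): the stated order agrees with the simple trend.
(C) Cl (period 3, group 17) vs F (period 2, group 17): the stated order contradicts the simple trend.
(D) Sn (period 5, group 14) vs Sr (period 5, group 2): the stated order agrees with the simple trend.
The exception is (C): F's small 2p subshell makes the incoming electron feel strong e⁻–e⁻ repulsion, so Cl actually releases more energy on gaining an electron.

(C)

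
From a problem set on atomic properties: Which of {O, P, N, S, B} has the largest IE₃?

O

Consider each +2 ion: O²⁺ still has 4 valence electrons; P²⁺ still has 3 valence electrons; N²⁺ still has 3 valence electrons; S²⁺ still has 4 valence electrons; B²⁺ still has 1 valence electron.
All are still removing valence electrons, so compare the +2 ions as you would atoms: IE_3 generally rises across a period (higher Z_eff) and falls down a group (larger shell), subject to the usual subshell exceptions.
Valence configurations: O²⁺ [He]2s²2p², P²⁺ [Ne]3s²3p¹, N²⁺ [He]2s²2p¹, S²⁺ [Ne]3s²3p², B²⁺ [He]2s¹.
Approximate IE_3 values (kJ/mol): O 5300, P 2914, N 4578, S 3357, B 3660.
Putting it together, IE_3: P < S < B < N < O.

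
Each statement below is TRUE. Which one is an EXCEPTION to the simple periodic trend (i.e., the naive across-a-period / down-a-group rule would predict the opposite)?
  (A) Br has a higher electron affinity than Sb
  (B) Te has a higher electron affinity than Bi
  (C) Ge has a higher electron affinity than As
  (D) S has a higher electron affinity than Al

(C)

The general trend: electron affinity increases across a period and decreases down a group.
(A) Br (period 4, group 17) vs Sb (period 5, group 15): the stated order agrees with the simple trend.
(B) Te (period 5, group 16) vs Bi (period 6, group 15): the stated order agrees with the simple trend.
(C) Ge (period 4, group 14) vs As (period 4, group 15): the stated order contradicts the simple trend.
(D) S (period 3, group 16) vs Al (period 3, group 13): the stated order agrees with the simple trend.
The exception is (C): adding an electron to As's half-filled 4p³ is unfavourable, so Ge (4p²) has the more exothermic EA.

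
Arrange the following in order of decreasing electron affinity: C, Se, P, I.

C is in period 2, group 14; P is in period 3, group 15; Se is in period 4, group 16; I is in period 5, group 17.
Atoms with high Z_eff and room in the valence shell (especially the halogens) have the most exothermic electron affinities.
A diagonal step moves right (one effect) and down (the opposite effect) at once.
C > P: the two effects oppose for this pair; the down-group effect wins (122 vs 72 kJ/mol).
Se > C: the two effects oppose for this pair; the across-period effect wins (195 vs 122 kJ/mol).
I > Se: the two effects oppose for this pair; the across-period effect wins (295 vs 195 kJ/mol).
For reference (kJ/mol): C 122, P 72, Se 195, I 295.
So from highest to lowest: I > Se > C > P.

I > Se > C > P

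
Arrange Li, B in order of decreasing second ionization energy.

The second ionization energy removes an electron from the +1 ion. For each element: Li⁺ is the bare [He] core; B⁺ still has 2 valence electrons.
Core electrons are held far more tightly than valence electrons, so Li tops the IE_2 order.
Approximate IE_2 values (kJ/mol): Li 7298, B 2427.
Hence IE_2: B < Li.

Li > B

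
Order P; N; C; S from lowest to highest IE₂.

The second ionization energy removes an electron from the +1 ion. For each element: P⁺ still has 4 valence electrons; N⁺ still has 4 valence electrons; C⁺ still has 3 valence electrons; S⁺ still has 5 valence electrons.
All are still removing valence electrons, so compare the +1 ions as you would atoms: IE_2 generally rises across a period (higher Z_eff) and falls down a group (larger shell), subject to the usual subshell exceptions.
Valence configurations: P⁺ [Ne]3s²3p², N⁺ [He]2s²2p², C⁺ [He]2s²2p¹, S⁺ [Ne]3s²3p³.
Approximate IE_2 values (kJ/mol): P 1907, N 2856, C 2353, S 2252.
Putting it together, IE_2: P < S < C < N.

P < S < C < N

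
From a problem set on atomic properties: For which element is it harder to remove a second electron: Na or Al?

After 1 electron has been removed, what remains? Na⁺ is the bare [Ne] core; Al⁺ still has 2 valence electrons.
Breaking into a closed-shell core is much more expensive than removing a leftover valence electron — Na has the largest IE_2 here.
Tabulated IE_2 (kJ/mol): Na 4562, Al 1817.
So the second ionization energies run Al < Na.

Na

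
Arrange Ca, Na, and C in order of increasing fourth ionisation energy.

The fourth ionization energy removes an electron from the +3 ion. For each element: Ca³⁺ is already 1 electron into the core; Na³⁺ is already 2 electrons into the core; C³⁺ still has 1 valence electron.
Breaking into a closed-shell core is much more expensive than removing a leftover valence electron — Ca and Na have the largest IE_4 here.
The numbers (kJ/mol): Ca 6491, Na 9543, C 6223.
Putting it together, IE_4: C < Ca < Na.

C < Ca < Na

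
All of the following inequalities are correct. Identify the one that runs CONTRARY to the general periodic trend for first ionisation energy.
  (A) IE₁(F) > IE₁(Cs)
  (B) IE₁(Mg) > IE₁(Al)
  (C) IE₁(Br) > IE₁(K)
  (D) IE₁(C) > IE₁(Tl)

The general trend: first ionisation energy increases across a period and decreases down a group.
(A) F (period 2, group 17) vs Cs (period 6, group 1): the stated order agrees with the simple trend.
(B) Mg (period 3, group 2) vs Al (period 3, group 13): the stated order contradicts the simple trend.
(C) Br (period 4, group 17) vs K (period 4, group 1): the stated order agrees with the simple trend.
(D) C (period 2, group 14) vs Tl (period 6, group 13): the stated order agrees with the simple trend.
The exception is (B): Al's single 3p electron is easier to remove than one from Mg's filled 3s².

(B)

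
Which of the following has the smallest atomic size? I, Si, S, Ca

Si is in period 3, group 14; S is in period 3, group 16; Ca is in period 4, group 2; I is in period 5, group 17.
Moving right in a period, electrons are added to the same shell under a stronger nuclear pull, so atoms get smaller; moving down, a new shell is opened and atoms get larger.
Here both period and group differ, so the two effects have to be weighed against each other.
Si > S: both are in period 3; the period trend gives Si the larger value.
I > Si: the two effects oppose for this pair; the down-group effect wins (133 vs 116 pm).
Ca > I: period and group pull opposite ways; the across-period shift dominates (171 vs 133 pm).
Approximate values (pm): Si 116, S 103, Ca 171, I 133.
The smallest atomic size among these belongs to S.

S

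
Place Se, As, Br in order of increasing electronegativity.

As < Se < Br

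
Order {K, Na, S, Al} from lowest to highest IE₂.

The second ionization energy removes an electron from the +1 ion. For each element: K⁺ is the bare [Ar] core; Na⁺ is the bare [Ne] core; S⁺ still has 5 valence electrons; Al⁺ still has 2 valence electrons.
Pulling an electron out of a noble-gas core costs far more than removing a remaining valence electron, so K and Na sit at the high end of IE_2.
Valence configurations: S⁺ [Ne]3s²3p³, Al⁺ [Ne]3s².
Approximate IE_2 values (kJ/mol): K 3052, Na 4562, S 2252, Al 1817.
Overall IE_2 order: Al < S < K < Na.

Al < S < K < Na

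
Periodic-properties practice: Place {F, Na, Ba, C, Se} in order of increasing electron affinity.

Ba < Na < C < Se < F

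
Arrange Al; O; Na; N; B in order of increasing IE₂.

The second ionization energy removes an electron from the +1 ion. For each element: Al⁺ still has 2 valence electrons; O⁺ still has 5 valence electrons; Na⁺ is the bare [Ne] core; N⁺ still has 4 valence electrons; B⁺ still has 2 valence electrons.
Pulling an electron out of a noble-gas core costs far more than removing a remaining valence electron, so Na sits at the high end of IE_2.
Valence configurations: Al⁺ [Ne]3s², O⁺ [He]2s²2p³, N⁺ [He]2s²2p², B⁺ [He]2s².
Tabulated IE_2 (kJ/mol): Al 1817, O 3388, Na 4562, N 2856, B 2427.
Overall IE_2 order: Al < B < N < O < Na.

Al < B < N < O < Na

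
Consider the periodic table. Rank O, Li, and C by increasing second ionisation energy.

C < O < Li

The second ionization energy removes an electron from the +1 ion. For each element: O⁺ still has 5 valence electrons; Li⁺ is the bare [He] core; C⁺ still has 3 valence electrons.
Core electrons are held far more tightly than valence electrons, so Li tops the IE_2 order.
Valence configurations: O⁺ [He]2s²2p³, C⁺ [He]2s²2p¹.
Tabulated IE_2 (kJ/mol): O 3388, Li 7298, C 2353.
So the second ionization energies run C < O < Li.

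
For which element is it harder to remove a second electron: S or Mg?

S

After 1 electron has been removed, what remains? S⁺ still has 5 valence electrons; Mg⁺ still has 1 valence electron.
All are still removing valence electrons, so compare the +1 ions as you would atoms: IE_2 generally rises across a period (higher Z_eff) and falls down a group (larger shell), subject to the usual subshell exceptions.
Valence configurations: S⁺ [Ne]3s²3p³, Mg⁺ [Ne]3s¹.
The numbers (kJ/mol): S 2252, Mg 1451.
Hence IE_2: Mg < S.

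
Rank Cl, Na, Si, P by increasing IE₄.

Si < P < Cl < Na

The fourth ionization energy removes an electron from the +3 ion. For each element: Cl³⁺ still has 4 valence electrons; Na³⁺ is already 2 electrons into the core; Si³⁺ still has 1 valence electron; P³⁺ still has 2 valence electrons.
Core electrons are held far more tightly than valence electrons, so Na tops the IE_4 order.
Valence configurations: Cl³⁺ [Ne]3s²3p², Si³⁺ [Ne]3s¹, P³⁺ [Ne]3s².
Approximate IE_4 values (kJ/mol): Cl 5159, Na 9543, Si 4356, P 4964.
Overall IE_4 order: Si < P < Cl < Na.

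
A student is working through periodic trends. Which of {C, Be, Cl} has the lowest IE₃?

Cl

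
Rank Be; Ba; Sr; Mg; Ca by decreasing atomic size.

Ba > Sr > Ca > Mg > Be

Be is in period 2, group 2; Mg is in period 3, group 2; Ca is in period 4, group 2; Sr is in period 5, group 2; Ba is in period 6, group 2.
Radius decreases left→right (rising Z_eff, same n) and increases top→bottom (higher n).
All are in group 2, so atomic radius increases down the group.
So from largest to smallest: Ba > Sr > Ca > Mg > Be.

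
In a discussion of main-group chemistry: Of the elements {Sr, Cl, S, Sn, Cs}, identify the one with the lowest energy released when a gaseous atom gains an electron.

S is in period 3, group 16; Cl is in period 3, group 17; Sr is in period 5, group 2; Sn is in period 5, group 14; Cs is in period 6, group 1.
Atoms with high Z_eff and room in the valence shell (especially the halogens) have the most exothermic electron affinities.
These span different periods and groups, so the two trends combine.
Cs > Sr: this pair runs against the simple trend — see the exception note.
Sn > Cs: relative to Cs, both the across-period and down-group shifts push Sn's electron affinity up.
S > Sn: both effects reinforce here, so S is clearly the higher of the two.
Cl > S: Cl lies to the right of S in period 3, so the across-period effect alone puts Cl higher.
Note the exception: Cs has a higher electron affinity than Sr, contrary to the simple trend — adding an electron to Sr (ns²) has to open a new, higher-energy np subshell, which is unfavourable.
Tabulated electron affinity (kJ/mol): S 200, Cl 349, Sr 5, Sn 107, Cs 46.
The lowest energy released when a gaseous atom gains an electron among these belongs to Sr.

Sr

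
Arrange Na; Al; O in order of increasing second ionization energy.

Al < O < Na

After 1 electron has been removed, what remains? Na⁺ is the bare [Ne] core; Al⁺ still has 2 valence electrons; O⁺ still has 5 valence electrons.
Core electrons are held far more tightly than valence electrons, so Na tops the IE_2 order.
Valence configurations: Al⁺ [Ne]3s², O⁺ [He]2s²2p³.
Tabulated IE_2 (kJ/mol): Na 4562, Al 1817, O 3388.
Hence IE_2: Al < O < Na.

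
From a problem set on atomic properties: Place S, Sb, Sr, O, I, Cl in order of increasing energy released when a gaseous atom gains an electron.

Sr, Sb, O, S, I, Cl

O is in period 2, group 16; S is in period 3, group 16; Cl is in period 3, group 17; Sr is in period 5, group 2; Sb is in period 5, group 15; I is in period 5, group 17.
Atoms with high Z_eff and room in the valence shell (especially the halogens) have the most exothermic electron affinities.
These span different periods and groups, so the two trends combine.
Sb > Sr: both are in period 5; the period trend gives Sb the larger value.
O > Sb: both effects reinforce here, so O is clearly the higher of the two.
S > O: this pair runs against the simple trend — see the exception note.
I > S: period and group pull opposite ways; the across-period shift dominates (295 vs 200 kJ/mol).
Cl > I: Cl sits above I in group 17, so the down-group effect alone puts Cl higher.
Note the exception: S has a higher electron affinity than O, contrary to the simple trend — the compact 2p subshell of O repels the added electron more than S's larger 3p does.
Approximate values (kJ/mol): O 141, S 200, Cl 349, Sr 5, Sb 103, I 295.
So from lowest to highest: Sr < Sb < O < S < I < Cl.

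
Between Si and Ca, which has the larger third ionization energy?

After 2 electrons have been removed, what remains? Si²⁺ still has 2 valence electrons; Ca²⁺ is the bare [Ar] core.
Breaking into a closed-shell core is much more expensive than removing a leftover valence electron — Ca has the largest IE_3 here.
The numbers (kJ/mol): Si 3232, Ca 4912.
Putting it together, IE_3: Si < Ca.

Ca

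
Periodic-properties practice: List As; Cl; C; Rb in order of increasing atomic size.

C, Cl, As, Rb

Across a period the added protons contract the valence shell; down a group each new principal shell makes the atom larger.
Here both period and group differ, so the two effects have to be weighed against each other.
Cl > C: period and group pull opposite ways; the down-group shift dominates (99 vs 75 pm).
As > Cl: both effects reinforce here, so As is clearly the larger of the two.
Rb > As: relative to As, both the across-period and down-group shifts push Rb's atomic radius up.
Tabulated atomic radius (pm): C 75, Cl 99, As 121, Rb 210.
So from smallest to largest: C < Cl < As < Rb.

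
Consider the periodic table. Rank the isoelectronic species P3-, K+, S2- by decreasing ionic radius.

P3-, S2-, K+

All of these have 18 electrons, so size is governed by nuclear charge alone: the more protons, the stronger the pull on the same electron cloud, and the smaller the ion.
Nuclear charges: K+ (Z=19), S2- (Z=16), P3- (Z=15).
Largest to smallest: P3- > S2- > K+.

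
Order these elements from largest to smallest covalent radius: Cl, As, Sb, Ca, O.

Ca > Sb > As > Cl > O

O is in period 2, group 16; Cl is in period 3, group 17; Ca is in period 4, group 2; As is in period 4, group 15; Sb is in period 5, group 15.
Radius decreases left→right (rising Z_eff, same n) and increases top→bottom (higher n).
These span different periods and groups, so the two trends combine.
Cl > O: the two effects oppose for this pair; the down-group effect wins (99 vs 63 pm).
As > Cl: both effects reinforce here, so As is clearly the larger of the two.
Sb > As: Sb sits below As in group 15, so the down-group effect alone puts Sb larger.
Ca > Sb: period and group pull opposite ways; the across-period shift dominates (171 vs 140 pm).
Tabulated atomic radius (pm): O 63, Cl 99, Ca 171, As 121, Sb 140.
So from largest to smallest: Ca > Sb > As > Cl > O.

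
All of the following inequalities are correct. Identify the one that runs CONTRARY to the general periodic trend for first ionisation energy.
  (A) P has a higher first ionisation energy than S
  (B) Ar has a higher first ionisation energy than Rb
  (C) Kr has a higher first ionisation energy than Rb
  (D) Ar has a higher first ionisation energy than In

(A)

The general trend: first ionisation energy increases across a period and decreases down a group.
(A) P (period 3, group 15) vs S (period 3, group 16): the stated order contradicts the simple trend.
(B) Ar (period 3, group 18) vs Rb (period 5, group 1): the stated order agrees with the simple trend.
(C) Kr (period 4, group 18) vs Rb (period 5, group 1): the stated order agrees with the simple trend.
(D) Ar (period 3, group 18) vs In (period 5, group 13): the stated order agrees with the simple trend.
The exception is (A): S (3p⁴) ionizes more easily than half-filled P (3p³) because the paired 3p electron in S is pushed out by e⁻–e⁻ repulsion.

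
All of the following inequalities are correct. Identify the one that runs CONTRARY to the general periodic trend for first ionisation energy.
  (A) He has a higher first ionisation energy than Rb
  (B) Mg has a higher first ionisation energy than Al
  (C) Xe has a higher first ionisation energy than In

The general trend: first ionisation energy increases across a period and decreases down a group.
(A) He (period 1, group 18) vs Rb (period 5, group 1): the stated order agrees with the simple trend.
(B) Mg (period 3, group 2) vs Al (period 3, group 13): the stated order contradicts the simple trend.
(C) Xe (period 5, group 18) vs In (period 5, group 13): the stated order agrees with the simple trend.
The exception is (B): Al's single 3p electron is easier to remove than one from Mg's filled 3s².

(B)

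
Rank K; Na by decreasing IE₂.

Na > K

The second ionization energy removes an electron from the +1 ion. For each element: K⁺ is the bare [Ar] core; Na⁺ is the bare [Ne] core.
All of these are removing an electron from a noble-gas core or deeper; the smaller core (lower principal quantum number) is held far more tightly, and within a period the higher nuclear charge binds the same core more tightly.
Tabulated IE_2 (kJ/mol): K 3052, Na 4562.
Hence IE_2: K < Na.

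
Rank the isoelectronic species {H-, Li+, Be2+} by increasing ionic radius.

Be2+ < Li+ < H-

All of these have 2 electrons, so size is governed by nuclear charge alone: the more protons, the stronger the pull on the same electron cloud, and the smaller the ion.
Nuclear charges: Be2+ (Z=4), Li+ (Z=3), H- (Z=1).
Smallest to largest: Be2+ < Li+ < H-.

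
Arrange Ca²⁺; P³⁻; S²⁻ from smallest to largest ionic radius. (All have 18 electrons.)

All of these have 18 electrons, so size is governed by nuclear charge alone: the more protons, the stronger the pull on the same electron cloud, and the smaller the ion.
Nuclear charges: Ca²⁺ (Z=20), S²⁻ (Z=16), P³⁻ (Z=15).
Smallest to largest: Ca²⁺ < S²⁻ < P³⁻.

Ca²⁺ < S²⁻ < P³⁻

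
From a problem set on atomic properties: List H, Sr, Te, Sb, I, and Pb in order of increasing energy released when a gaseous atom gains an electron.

Sr < Pb < H < Sb < Te < I

H is in period 1, group 1; Sr is in period 5, group 2; Sb is in period 5, group 15; Te is in period 5, group 16; I is in period 5, group 17; Pb is in period 6, group 14.
Atoms with high Z_eff and room in the valence shell (especially the halogens) have the most exothermic electron affinities.
These span different periods and groups, so the two trends combine.
Pb > Sr: period and group pull opposite ways; the across-period shift dominates (35 vs 5 kJ/mol).
H > Pb: the two effects oppose for this pair; the down-group effect wins (73 vs 35 kJ/mol).
Sb > H: the two effects oppose for this pair; the across-period effect wins (103 vs 73 kJ/mol).
Te > Sb: Te lies to the right of Sb in period 5, so the across-period effect alone puts Te higher.
I > Te: both are in period 5; the period trend gives I the larger value.
For reference (kJ/mol): H 73, Sr 5, Sb 103, Te 190, I 295, Pb 35.
So from lowest to highest: Sr < Pb < H < Sb < Te < I.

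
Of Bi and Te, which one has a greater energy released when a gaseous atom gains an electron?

Te

Te is in period 5, group 16; Bi is in period 6, group 15.
Electron affinity generally becomes more exothermic across a period toward the halogens and less exothermic down a group.
These span different periods and groups, so the two trends combine.
Te > Bi: both effects reinforce here, so Te is clearly the higher of the two.
Approximate values (kJ/mol): Te 190, Bi 91.
So Te has the greater energy released when a gaseous atom gains an electron (Te > Bi).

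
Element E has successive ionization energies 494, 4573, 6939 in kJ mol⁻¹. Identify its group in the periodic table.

Group 1

Look for the largest jump between consecutive ionization energies: IE2/IE1 ≈ 9.3, far larger than any earlier ratio.
That jump marks the point where a core electron is being removed. So the atom has 1 valence electron.
A main-group element with 1 valence electron is in group 1.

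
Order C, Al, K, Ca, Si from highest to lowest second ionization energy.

After 1 electron has been removed, what remains? C⁺ still has 3 valence electrons; Al⁺ still has 2 valence electrons; K⁺ is the bare [Ar] core; Ca⁺ still has 1 valence electron; Si⁺ still has 3 valence electrons.
Core electrons are held far more tightly than valence electrons, so K tops the IE_2 order.
Valence configurations: C⁺ [He]2s²2p¹, Al⁺ [Ne]3s², Ca⁺ [Ar]4s¹, Si⁺ [Ne]3s²3p¹.
Si⁺ loses a lone 3p electron whereas Al⁺ must break into a filled 3s² pair, so IE_2(Al) > IE_2(Si) even though Si has the higher nuclear charge.
Tabulated IE_2 (kJ/mol): C 2353, Al 1817, K 3052, Ca 1145, Si 1577.
Hence IE_2: Ca < Si < Al < C < K.

K, C, Al, Si, Ca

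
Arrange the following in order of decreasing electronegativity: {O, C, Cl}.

O, Cl, C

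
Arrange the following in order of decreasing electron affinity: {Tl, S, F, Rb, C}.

C is in period 2, group 14; F is in period 2, group 17; S is in period 3, group 16; Rb is in period 5, group 1; Tl is in period 6, group 13.
Adding an electron releases more energy for atoms nearer the top right (short of the noble gases).
These span different periods and groups, so the two trends combine.
Rb > Tl: the two effects oppose for this pair; the down-group effect wins (47 vs 19 kJ/mol).
C > Rb: relative to Rb, both the across-period and down-group shifts push C's electron affinity up.
S > C: the two effects oppose for this pair; the across-period effect wins (200 vs 122 kJ/mol).
F > S: both effects reinforce here, so F is clearly the higher of the two.
For reference (kJ/mol): C 122, F 328, S 200, Rb 47, Tl 19.
So from highest to lowest: F > S > C > Rb > Tl.

F > S > C > Rb > Tl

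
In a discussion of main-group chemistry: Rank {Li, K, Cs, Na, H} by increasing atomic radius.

H is in period 1, group 1; Li is in period 2, group 1; Na is in period 3, group 1; K is in period 4, group 1; Cs is in period 6, group 1.
Atomic radius shrinks across a period as nuclear charge pulls the same shell inward, and grows down a group as new shells are added.
All are in group 1, so atomic radius increases down the group.
So from smallest to largest: H < Li < Na < K < Cs.

H, Li, Na, K, Cs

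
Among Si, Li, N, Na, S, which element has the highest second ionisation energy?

Li

The second ionization energy removes an electron from the +1 ion. For each element: Si⁺ still has 3 valence electrons; Li⁺ is the bare [He] core; N⁺ still has 4 valence electrons; Na⁺ is the bare [Ne] core; S⁺ still has 5 valence electrons.
Core electrons are held far more tightly than valence electrons, so Na and Li top the IE_2 order.
Valence configurations: Si⁺ [Ne]3s²3p¹, N⁺ [He]2s²2p², S⁺ [Ne]3s²3p³.
The numbers (kJ/mol): Si 1577, Li 7298, N 2856, Na 4562, S 2252.
So the second ionization energies run Si < S < N < Na < Li.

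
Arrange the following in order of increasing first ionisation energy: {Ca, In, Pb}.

Ca is in period 4, group 2; In is in period 5, group 13; Pb is in period 6, group 14.
IE₁ increases left→right with effective nuclear charge and decreases top→bottom as the valence shell moves farther out.
A diagonal step moves right (one effect) and down (the opposite effect) at once.
Ca > In: period and group pull opposite ways; the down-group shift dominates (590 vs 558 kJ/mol).
Pb > Ca: the two effects oppose for this pair; the across-period effect wins (716 vs 590 kJ/mol).
Approximate values (kJ/mol): Ca 590, In 558, Pb 716.
So from lowest to highest: In < Ca < Pb.

In < Ca < Pb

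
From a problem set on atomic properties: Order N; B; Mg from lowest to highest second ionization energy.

IE_2 is the cost of taking one more electron from the +1 cation: N⁺ still has 4 valence electrons; B⁺ still has 2 valence electrons; Mg⁺ still has 1 valence electron.
All are still removing valence electrons, so compare the +1 ions as you would atoms: IE_2 generally rises across a period (higher Z_eff) and falls down a group (larger shell), subject to the usual subshell exceptions.
Valence configurations: N⁺ [He]2s²2p², B⁺ [He]2s², Mg⁺ [Ne]3s¹.
The numbers (kJ/mol): N 2856, B 2427, Mg 1451.
Overall IE_2 order: Mg < B < N.

Mg < B < N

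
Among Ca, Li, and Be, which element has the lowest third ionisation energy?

Ca

Consider each +2 ion: Ca²⁺ is the bare [Ar] core; Li²⁺ is already 1 electron into the core; Be²⁺ is the bare [He] core.
All of these are removing an electron from a noble-gas core or deeper; the smaller core (lower principal quantum number) is held far more tightly, and within a period the higher nuclear charge binds the same core more tightly.
The numbers (kJ/mol): Ca 4912, Li 11815, Be 14849.
Hence IE_3: Ca < Li < Be.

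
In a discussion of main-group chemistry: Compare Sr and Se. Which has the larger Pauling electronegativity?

Smaller atoms with higher effective nuclear charge are more electronegative.
Here both period and group differ, so the two effects have to be weighed against each other.
Se > Sr: both effects reinforce here, so Se is clearly the higher of the two.
Tabulated electronegativity (Pauling): Se 2.55, Sr 0.95.
So Se has the larger Pauling electronegativity (Se > Sr).

Se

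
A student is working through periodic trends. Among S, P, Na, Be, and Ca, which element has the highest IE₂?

Na

IE_2 is the cost of taking one more electron from the +1 cation: S⁺ still has 5 valence electrons; P⁺ still has 4 valence electrons; Na⁺ is the bare [Ne] core; Be⁺ still has 1 valence electron; Ca⁺ still has 1 valence electron.
Breaking into a closed-shell core is much more expensive than removing a leftover valence electron — Na has the largest IE_2 here.
Valence configurations: S⁺ [Ne]3s²3p³, P⁺ [Ne]3s²3p², Be⁺ [He]2s¹, Ca⁺ [Ar]4s¹.
The numbers (kJ/mol): S 2252, P 1907, Na 4562, Be 1757, Ca 1145.
Overall IE_2 order: Ca < Be < P < S < Na.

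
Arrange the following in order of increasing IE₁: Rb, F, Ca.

F is in period 2, group 17; Ca is in period 4, group 2; Rb is in period 5, group 1.
First ionization energy rises across a period (greater Z_eff holds electrons more tightly) and falls down a group (valence electrons are farther from the nucleus).
Neither a single period nor a single group — weigh both effects.
Ca > Rb: both effects reinforce here, so Ca is clearly the higher of the two.
F > Ca: both effects reinforce here, so F is clearly the higher of the two.
For reference (kJ/mol): F 1681, Ca 590, Rb 403.
So from lowest to highest: Rb < Ca < F.

Rb < Ca < F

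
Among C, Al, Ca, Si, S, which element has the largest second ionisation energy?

C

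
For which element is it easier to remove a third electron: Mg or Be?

IE_3 is the cost of taking one more electron from the +2 cation: Mg²⁺ is the bare [Ne] core; Be²⁺ is the bare [He] core.
All of these are removing an electron from a noble-gas core or deeper; the smaller core (lower principal quantum number) is held far more tightly, and within a period the higher nuclear charge binds the same core more tightly.
The numbers (kJ/mol): Mg 7733, Be 14849.
Hence IE_3: Mg < Be.

Mg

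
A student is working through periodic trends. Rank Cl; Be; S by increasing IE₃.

Consider each +2 ion: Cl²⁺ still has 5 valence electrons; Be²⁺ is the bare [He] core; S²⁺ still has 4 valence electrons.
Core electrons are held far more tightly than valence electrons, so Be tops the IE_3 order.
Valence configurations: Cl²⁺ [Ne]3s²3p³, S²⁺ [Ne]3s²3p².
Approximate IE_3 values (kJ/mol): Cl 3822, Be 14849, S 3357.
Overall IE_3 order: S < Cl < Be.

S < Cl < Be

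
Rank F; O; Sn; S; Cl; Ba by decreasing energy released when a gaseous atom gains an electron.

O is in period 2, group 16; F is in period 2, group 17; S is in period 3, group 16; Cl is in period 3, group 17; Sn is in period 5, group 14; Ba is in period 6, group 2.
Adding an electron releases more energy for atoms nearer the top right (short of the noble gases).
Neither a single period nor a single group — weigh both effects.
Sn > Ba: both effects reinforce here, so Sn is clearly the higher of the two.
O > Sn: both effects reinforce here, so O is clearly the higher of the two.
S > O: this pair runs against the simple trend — see the exception note.
F > S: relative to S, both the across-period and down-group shifts push F's electron affinity up.
Cl > F: this pair runs against the simple trend — see the exception note.
Note the exception: S has a higher electron affinity than O, contrary to the simple trend — the compact 2p subshell of O repels the added electron more than S's larger 3p does.
Note the exception: Cl has a higher electron affinity than F, contrary to the simple trend — F's small 2p subshell makes the incoming electron feel strong e⁻–e⁻ repulsion, so Cl actually releases more energy on gaining an electron.
Tabulated electron affinity (kJ/mol): O 141, F 328, S 200, Cl 349, Sn 107, Ba 14.
So from highest to lowest: Cl > F > S > O > Sn > Ba.

Cl, F, S, O, Sn, Ba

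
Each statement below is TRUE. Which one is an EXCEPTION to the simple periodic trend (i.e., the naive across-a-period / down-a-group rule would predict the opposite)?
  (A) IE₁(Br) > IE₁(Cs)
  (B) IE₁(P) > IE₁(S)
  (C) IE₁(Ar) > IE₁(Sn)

The general trend: IE₁ increases across a period and decreases down a group.
(A) Br (period 4, group 17) vs Cs (period 6, group 1): the stated order agrees with the simple trend.
(B) P (period 3, group 15) vs S (period 3, group 16): the stated order contradicts the simple trend.
(C) Ar (period 3, group 18) vs Sn (period 5, group 14): the stated order agrees with the simple trend.
The exception is (B): S (3p⁴) ionizes more easily than half-filled P (3p³) because the paired 3p electron in S is pushed out by e⁻–e⁻ repulsion.

(B)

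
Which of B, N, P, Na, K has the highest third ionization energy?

Na

Consider each +2 ion: B²⁺ still has 1 valence electron; N²⁺ still has 3 valence electrons; P²⁺ still has 3 valence electrons; Na²⁺ is already 1 electron into the core; K²⁺ is already 1 electron into the core.
Usually core removal costs more than valence removal, but here the competition is close: a tightly held n=2 valence electron can cost more to remove than an n=3 core electron, so the actual values have to decide it.
Valence configurations: B²⁺ [He]2s¹, N²⁺ [He]2s²2p¹, P²⁺ [Ne]3s²3p¹.
The numbers (kJ/mol): B 3660, N 4578, P 2914, Na 6910, K 4420.
So the third ionization energies run P < B < K < N < Na.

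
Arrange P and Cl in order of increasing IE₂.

P < Cl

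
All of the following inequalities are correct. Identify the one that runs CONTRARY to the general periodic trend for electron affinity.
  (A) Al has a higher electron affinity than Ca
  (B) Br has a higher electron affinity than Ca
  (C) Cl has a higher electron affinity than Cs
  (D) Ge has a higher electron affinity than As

The general trend: electron affinity increases across a period and decreases down a group.
(A) Al (period 3, group 13) vs Ca (period 4, group 2): the stated order agrees with the simple trend.
(B) Br (period 4, group 17) vs Ca (period 4, group 2): the stated order agrees with the simple trend.
(C) Cl (period 3, group 17) vs Cs (period 6, group 1): the stated order agrees with the simple trend.
(D) Ge (period 4, group 14) vs As (period 4, group 15): the stated order contradicts the simple trend.
The exception is (D): adding an electron to As's half-filled 4p³ is unfavourable, so Ge (4p²) has the more exothermic EA.

(D)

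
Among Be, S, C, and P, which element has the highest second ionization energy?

Consider each +1 ion: Be⁺ still has 1 valence electron; S⁺ still has 5 valence electrons; C⁺ still has 3 valence electrons; P⁺ still has 4 valence electrons.
All are still removing valence electrons, so compare the +1 ions as you would atoms: IE_2 generally rises across a period (higher Z_eff) and falls down a group (larger shell), subject to the usual subshell exceptions.
Valence configurations: Be⁺ [He]2s¹, S⁺ [Ne]3s²3p³, C⁺ [He]2s²2p¹, P⁺ [Ne]3s²3p².
Tabulated IE_2 (kJ/mol): Be 1757, S 2252, C 2353, P 1907.
Putting it together, IE_2: Be < P < S < C.

C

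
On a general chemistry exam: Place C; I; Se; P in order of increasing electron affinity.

C is in period 2, group 14; P is in period 3, group 15; Se is in period 4, group 16; I is in period 5, group 17.
Atoms with high Z_eff and room in the valence shell (especially the halogens) have the most exothermic electron affinities.
These sit on a diagonal, where the across-period and down-group effects partly cancel.
C > P: period and group pull opposite ways; the down-group shift dominates (122 vs 72 kJ/mol).
Se > C: period and group pull opposite ways; the across-period shift dominates (195 vs 122 kJ/mol).
I > Se: period and group pull opposite ways; the across-period shift dominates (295 vs 195 kJ/mol).
Tabulated electron affinity (kJ/mol): C 122, P 72, Se 195, I 295.
So from lowest to highest: P < C < Se < I.

P < C < Se < I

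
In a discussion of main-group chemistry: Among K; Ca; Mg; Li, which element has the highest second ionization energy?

Consider each +1 ion: K⁺ is the bare [Ar] core; Ca⁺ still has 1 valence electron; Mg⁺ still has 1 valence electron; Li⁺ is the bare [He] core.
Pulling an electron out of a noble-gas core costs far more than removing a remaining valence electron, so K and Li sit at the high end of IE_2.
Valence configurations: Ca⁺ [Ar]4s¹, Mg⁺ [Ne]3s¹.
The numbers (kJ/mol): K 3052, Ca 1145, Mg 1451, Li 7298.
So the second ionization energies run Ca < Mg < K < Li.

Li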